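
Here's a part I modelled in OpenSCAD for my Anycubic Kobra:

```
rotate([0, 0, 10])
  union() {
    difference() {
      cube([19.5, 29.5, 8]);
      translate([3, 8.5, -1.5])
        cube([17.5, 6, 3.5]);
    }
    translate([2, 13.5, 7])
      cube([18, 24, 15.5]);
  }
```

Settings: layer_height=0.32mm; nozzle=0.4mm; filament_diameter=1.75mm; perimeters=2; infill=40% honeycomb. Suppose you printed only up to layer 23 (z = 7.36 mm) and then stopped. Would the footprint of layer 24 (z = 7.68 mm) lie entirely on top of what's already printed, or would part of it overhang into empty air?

entirely on top

Compare the two slices. At z = 7.36: the cube is present — its section is the full 19.5×29.5 rectangle (area 575.25 mm²); the cube at (3, 8.5) is absent (z outside [-1.5, 2]); Subtracting the remaining from the first: none of the subtracted shapes is present at this height, so the 19.5×29.5 cube is unchanged — area = 575.25 mm²; the cube at (2, 13.5) is present — its section is the full 18×24 rectangle (area 432.00 mm²); Taking the union: the regions partially overlap — summed areas 1007.25 mm² minus the doubly-counted overlap 280.00 mm² gives 727.25 mm² — area = 727.25 mm²; (rotated 10° about Z; rotation is an isometry so areas/perimeters/island counts are preserved). At z = 7.68: the cube (footprint 19.5×29.5) is included at this height (area 575.25 mm²); the cube at (3, 8.5) is absent (z outside [-1.5, 2]); After the difference (first − rest): none of the subtracted shapes is present at this height, so the 19.5×29.5 cube is unchanged — area = 575.25 mm²; the 18×24 cube at (2, 13.5) contributes its full rectangle (area 432.00 mm²); Taking the union: the regions partially overlap — summed areas 1007.25 mm² minus the doubly-counted overlap 280.00 mm² gives 727.25 mm² — area = 727.25 mm²; (rotated 10° about Z; rotation is an isometry so areas/perimeters/island counts are preserved). Checking containment: the cross-section at z = 7.68 is a subset of the cross-section at z = 7.36.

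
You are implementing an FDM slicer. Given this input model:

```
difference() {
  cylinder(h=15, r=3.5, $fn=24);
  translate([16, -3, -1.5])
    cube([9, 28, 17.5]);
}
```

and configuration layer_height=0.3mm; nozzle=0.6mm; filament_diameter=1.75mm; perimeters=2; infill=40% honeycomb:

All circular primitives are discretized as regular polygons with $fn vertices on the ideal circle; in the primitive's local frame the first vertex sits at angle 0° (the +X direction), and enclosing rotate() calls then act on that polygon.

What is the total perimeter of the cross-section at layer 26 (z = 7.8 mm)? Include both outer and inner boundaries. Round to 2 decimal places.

21.93 mm

At z = 7.8 mm: the r=3.5 cylinder contributes a regular 24-gon of circumradius 3.5 (perimeter = 2·24·3.500·sin(180°/24) = 21.93 mm); the 9×28 cube at (16, -3) contributes its full rectangle (perimeter 74.00 mm); After the difference (first − rest): starting from the r=3.5 cylinder, the 9×28 cube at (16, -3) misses the remaining region (no effect) — boundary = 21.93 mm. Overall, the cross-section is a single solid region. Total boundary length (outer) = 21.93 mm.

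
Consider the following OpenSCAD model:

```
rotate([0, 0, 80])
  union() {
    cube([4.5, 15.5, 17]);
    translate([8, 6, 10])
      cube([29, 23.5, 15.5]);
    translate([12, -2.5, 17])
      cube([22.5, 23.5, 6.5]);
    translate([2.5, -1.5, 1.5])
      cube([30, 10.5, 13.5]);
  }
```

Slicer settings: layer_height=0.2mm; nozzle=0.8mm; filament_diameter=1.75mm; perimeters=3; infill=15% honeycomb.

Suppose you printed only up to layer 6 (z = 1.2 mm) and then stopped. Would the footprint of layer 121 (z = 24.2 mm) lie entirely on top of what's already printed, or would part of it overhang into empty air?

Compare the two slices. At z = 1.2: the 4.5×15.5 cube contributes its full rectangle (area 69.75 mm²); the cube at (8, 6) does not reach this height (z outside [10, 25.5]); the cube at (12, -2.5) is not intersected at this z (z outside [17, 23.5]); the cube at (2.5, -1.5) is not intersected at this z (z outside [1.5, 15]); Taking the union: only the 4.5×15.5 cube is present, so the union is just that shape — area = 69.75 mm²; (rotated 80° about Z; rotation is an isometry so areas/perimeters/island counts are preserved). At z = 24.2: the cube is not intersected at this z (z outside [0, 17]); the 29×23.5 cube at (8, 6) contributes its full rectangle (area 681.50 mm²); the cube at (12, -2.5) is not intersected at this z (z outside [17, 23.5]); the cube at (2.5, -1.5) is not intersected at this z (z outside [1.5, 15]); Taking the union: only the 29×23.5 cube at (8, 6) is present, so the union is just that shape — area = 681.50 mm²; (rotated 80° about Z; rotation is an isometry so areas/perimeters/island counts are preserved). Checking containment: at z = 24.2 the cross-section extends beyond the z = 1.2 cross-section by about 681.50 mm².

part overhangs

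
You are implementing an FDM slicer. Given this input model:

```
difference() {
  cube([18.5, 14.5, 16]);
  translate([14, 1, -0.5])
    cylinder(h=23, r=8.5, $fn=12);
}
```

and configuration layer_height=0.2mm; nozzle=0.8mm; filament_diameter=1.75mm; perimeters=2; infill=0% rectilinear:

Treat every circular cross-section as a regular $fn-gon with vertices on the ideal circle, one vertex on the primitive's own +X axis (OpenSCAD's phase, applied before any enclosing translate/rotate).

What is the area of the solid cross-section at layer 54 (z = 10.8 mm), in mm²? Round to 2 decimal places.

At z = 10.8 mm: the 18.5×14.5 cube contributes its full rectangle (area 268.25 mm²); the r=8.5 cylinder at (14, 1) contributes a regular 12-gon of circumradius 8.5 (area = (12/2)·8.500²·sin(360°/12) = 216.75 mm²); After the difference (first − rest): starting from the 18.5×14.5 cube (268.25 mm²), the r=8.5 cylinder at (14, 1) partially overlaps it — only the 102.57 mm² overlap (of its 216.75 mm²) is removed, clipping the outline — area = 165.68 mm². Overall, the cross-section is a single solid region. Net area = 165.68 mm².

165.68 mm²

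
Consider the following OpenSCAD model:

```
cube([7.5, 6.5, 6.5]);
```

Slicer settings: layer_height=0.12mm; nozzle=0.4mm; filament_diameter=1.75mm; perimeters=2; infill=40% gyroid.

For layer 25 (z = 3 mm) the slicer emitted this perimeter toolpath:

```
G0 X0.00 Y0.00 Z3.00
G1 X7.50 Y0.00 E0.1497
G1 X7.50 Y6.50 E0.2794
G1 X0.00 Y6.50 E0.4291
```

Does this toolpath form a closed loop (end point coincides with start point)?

no

Start point (G0): (0.00, 0.00). End point (last G1): the path does not return to the start — open.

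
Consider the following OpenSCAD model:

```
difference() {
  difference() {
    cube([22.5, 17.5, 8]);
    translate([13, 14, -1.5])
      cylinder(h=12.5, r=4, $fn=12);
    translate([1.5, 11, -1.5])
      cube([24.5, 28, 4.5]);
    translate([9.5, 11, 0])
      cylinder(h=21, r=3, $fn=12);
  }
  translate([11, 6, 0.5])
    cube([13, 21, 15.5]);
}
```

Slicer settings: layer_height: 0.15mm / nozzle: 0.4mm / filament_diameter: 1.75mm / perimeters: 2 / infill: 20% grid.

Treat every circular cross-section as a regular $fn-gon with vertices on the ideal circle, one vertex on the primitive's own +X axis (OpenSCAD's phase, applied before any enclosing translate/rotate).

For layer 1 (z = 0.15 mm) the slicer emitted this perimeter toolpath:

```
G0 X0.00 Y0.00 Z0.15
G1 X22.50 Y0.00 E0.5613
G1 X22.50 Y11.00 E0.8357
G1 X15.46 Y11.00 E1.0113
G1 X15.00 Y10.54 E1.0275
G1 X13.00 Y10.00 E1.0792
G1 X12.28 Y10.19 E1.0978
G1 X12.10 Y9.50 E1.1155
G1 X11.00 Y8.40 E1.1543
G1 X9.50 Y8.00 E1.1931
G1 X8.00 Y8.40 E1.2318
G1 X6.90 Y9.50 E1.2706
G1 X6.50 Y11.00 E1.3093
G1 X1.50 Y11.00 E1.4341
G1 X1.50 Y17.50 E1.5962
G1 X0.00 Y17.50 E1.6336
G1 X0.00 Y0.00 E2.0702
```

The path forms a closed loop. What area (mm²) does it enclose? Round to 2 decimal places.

Apply the shoelace formula to the sequence of (X, Y) vertices; enclosed area = 241.61 mm².

241.61 mm²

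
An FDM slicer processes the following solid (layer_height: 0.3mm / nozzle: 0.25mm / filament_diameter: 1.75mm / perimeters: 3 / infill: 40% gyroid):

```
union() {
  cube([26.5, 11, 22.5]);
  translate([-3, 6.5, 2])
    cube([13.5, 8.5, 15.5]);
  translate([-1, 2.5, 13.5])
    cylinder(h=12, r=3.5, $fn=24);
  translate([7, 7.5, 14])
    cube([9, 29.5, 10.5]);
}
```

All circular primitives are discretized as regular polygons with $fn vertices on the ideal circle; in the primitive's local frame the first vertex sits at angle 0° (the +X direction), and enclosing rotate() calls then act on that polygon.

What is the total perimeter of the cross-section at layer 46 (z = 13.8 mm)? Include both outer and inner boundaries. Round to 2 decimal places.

96.40 mm

At z = 13.8 mm: the 26.5×11 cube contributes its full rectangle (perimeter 75.00 mm); the 13.5×8.5 cube at (-3, 6.5) contributes its full rectangle (perimeter 44.00 mm); the r=3.5 cylinder at (-1, 2.5) contributes a regular 24-gon of circumradius 3.5 (perimeter = 2·24·3.500·sin(180°/24) = 21.93 mm); the cube at (7, 7.5) does not reach this height (z outside [14, 24.5]); Merging all regions: the regions partially overlap (shared area 58.71 mm²), so the edge portions inside another operand are dropped and the merged outline is re-measured after clipping — boundary = 96.40 mm. Overall, the cross-section is a single solid region. Total boundary length (outer) = 96.40 mm.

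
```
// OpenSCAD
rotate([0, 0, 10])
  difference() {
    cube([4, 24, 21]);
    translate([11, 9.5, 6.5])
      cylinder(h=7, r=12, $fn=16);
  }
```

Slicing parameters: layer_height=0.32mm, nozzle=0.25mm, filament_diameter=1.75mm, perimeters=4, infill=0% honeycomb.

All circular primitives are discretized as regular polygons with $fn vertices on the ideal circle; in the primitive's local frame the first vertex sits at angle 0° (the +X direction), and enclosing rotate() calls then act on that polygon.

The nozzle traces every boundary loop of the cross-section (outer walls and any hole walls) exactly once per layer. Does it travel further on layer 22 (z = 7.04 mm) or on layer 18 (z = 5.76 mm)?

layer 18 (z = 5.76 mm)

Layer 22 (z = 7.04): the 4×24 cube contributes its full rectangle (perimeter 56.00 mm); the r=12 cylinder at (11, 9.5) contributes a regular 16-gon of circumradius 12 (perimeter = 2·16·12.000·sin(180°/16) = 74.91 mm); After the difference (first − rest): starting from the 4×24 cube, the r=12 cylinder at (11, 9.5) partially overlaps it — only the 59.89 mm² overlap (of its 440.85 mm²) is removed, clipping the outline — boundary = 40.23 mm; (rotated 10° about Z; rotation is an isometry so areas/perimeters/island counts are preserved). So its perimeter = 40.23 mm. Layer 18 (z = 5.76): the cube (footprint 4×24) is included at this height (perimeter 56.00 mm); the cylinder at (11, 9.5) is absent (z outside [6.5, 13.5]); Subtracting the remaining from the first: none of the subtracted shapes is present at this height, so the 4×24 cube is unchanged — boundary = 56.00 mm; (whole slice rotated 10° about Z — lengths, areas and connectivity unchanged). So its perimeter = 56.00 mm. Layer 18 is larger (56.00 vs 40.23 mm).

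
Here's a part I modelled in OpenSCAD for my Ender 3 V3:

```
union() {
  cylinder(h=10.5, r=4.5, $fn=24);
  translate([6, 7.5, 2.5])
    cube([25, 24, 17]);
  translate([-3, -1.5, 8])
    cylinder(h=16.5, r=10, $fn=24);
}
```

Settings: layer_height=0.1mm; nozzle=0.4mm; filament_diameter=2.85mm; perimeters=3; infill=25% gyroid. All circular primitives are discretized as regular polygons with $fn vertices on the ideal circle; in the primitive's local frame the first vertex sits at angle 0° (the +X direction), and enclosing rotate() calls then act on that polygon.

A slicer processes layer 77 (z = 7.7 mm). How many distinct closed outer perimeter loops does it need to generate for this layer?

At z = 7.7 mm: the r=4.5 cylinder gives a regular 24-gon of circumradius 4.5 (constant along its height); the 25×24 cube at (6, 7.5) contributes its full rectangle; the cylinder at (-3, -1.5) is not intersected at this z (z outside [8, 24.5]); Taking the union: the 2 present regions are separate (no shared area or edge), so areas and boundary lengths simply add and each stays a separate island — 2 connected regions. The result has 2 disconnected regions.

2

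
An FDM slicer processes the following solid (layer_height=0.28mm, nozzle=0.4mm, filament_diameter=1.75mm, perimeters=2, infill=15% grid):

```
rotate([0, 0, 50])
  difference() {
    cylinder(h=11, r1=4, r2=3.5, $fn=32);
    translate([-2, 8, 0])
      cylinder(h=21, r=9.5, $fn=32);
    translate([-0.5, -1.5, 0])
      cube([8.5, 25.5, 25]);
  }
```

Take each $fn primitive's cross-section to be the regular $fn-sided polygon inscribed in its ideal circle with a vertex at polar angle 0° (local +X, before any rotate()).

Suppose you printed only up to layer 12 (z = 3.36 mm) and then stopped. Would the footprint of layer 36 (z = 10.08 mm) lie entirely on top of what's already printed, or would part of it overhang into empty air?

Compare the two slices. At z = 3.36: the cone (r1=4→r2=3.5) has section circumradius 3.847 here — a regular 32-gon (area = (32/2)·3.847²·sin(360°/32) = 46.20 mm²); the cylinder at (-2, 8): section is a regular 32-gon, circumradius r=9.5 (area = (32/2)·9.500²·sin(360°/32) = 281.71 mm²); the cube at (-0.5, -1.5) is present — its section is the full 8.5×25.5 rectangle (area 216.75 mm²); After the difference (first − rest): starting from the cone (46.20 mm²), the r=9.5 cylinder at (-2, 8) partially overlaps it — only the 30.44 mm² overlap (of its 281.71 mm²) is removed, clipping the outline; the 8.5×25.5 cube at (-0.5, -1.5) partially overlaps it — only the 3.64 mm² overlap (of its 216.75 mm²) is removed, clipping the outline — area = 12.13 mm²; (whole slice rotated 50° about Z — lengths, areas and connectivity unchanged). At z = 10.08: the cone (r1=4→r2=3.5) has section circumradius 3.542 here — a regular 32-gon (area = (32/2)·3.542²·sin(360°/32) = 39.16 mm²); the r=9.5 cylinder at (-2, 8) gives a regular 32-gon of circumradius 9.5 (constant along its height) (area = (32/2)·9.500²·sin(360°/32) = 281.71 mm²); the cube at (-0.5, -1.5) is present — its section is the full 8.5×25.5 rectangle (area 216.75 mm²); Taking the first minus the rest: starting from the cone (39.16 mm²), the r=9.5 cylinder at (-2, 8) partially overlaps it — only the 26.62 mm² overlap (of its 281.71 mm²) is removed, clipping the outline; the 8.5×25.5 cube at (-0.5, -1.5) partially overlaps it — only the 3.04 mm² overlap (of its 216.75 mm²) is removed, clipping the outline — area = 9.50 mm²; (whole slice rotated 50° about Z — lengths, areas and connectivity unchanged). Checking containment: the cross-section at z = 10.08 is a subset of the cross-section at z = 3.36.

entirely on top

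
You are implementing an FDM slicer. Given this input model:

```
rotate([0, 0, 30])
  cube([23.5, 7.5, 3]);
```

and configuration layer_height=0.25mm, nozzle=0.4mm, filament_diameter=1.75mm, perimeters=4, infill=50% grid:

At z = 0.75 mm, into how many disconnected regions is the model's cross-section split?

1

At z = 0.75 mm: the 23.5×7.5 cube contributes its full rectangle; (whole slice rotated 30° about Z — lengths, areas and connectivity unchanged). The result has 1 disconnected region.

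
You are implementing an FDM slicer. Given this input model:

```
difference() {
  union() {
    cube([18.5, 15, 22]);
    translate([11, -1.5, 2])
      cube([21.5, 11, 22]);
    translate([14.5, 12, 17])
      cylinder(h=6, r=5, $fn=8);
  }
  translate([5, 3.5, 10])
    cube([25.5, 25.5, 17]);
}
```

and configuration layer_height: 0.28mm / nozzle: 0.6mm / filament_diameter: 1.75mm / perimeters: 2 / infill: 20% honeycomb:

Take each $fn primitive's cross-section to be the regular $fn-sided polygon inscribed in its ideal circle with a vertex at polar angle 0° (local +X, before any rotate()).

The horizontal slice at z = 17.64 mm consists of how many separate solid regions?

At z = 17.64 mm: the cube (footprint 18.5×15) is included at this height; the cube at (11, -1.5) (footprint 21.5×11) is included at this height; the cylinder at (14.5, 12): section is a regular 8-gon, circumradius r=5; Merging all regions: the regions partially overlap (shared area 130.46 mm²), so overlapping operands fuse into one piece — 1 connected region; the 25.5×25.5 cube at (5, 3.5) contributes its full rectangle; After the difference (first − rest): starting from the result so far, the 25.5×25.5 cube at (5, 3.5) partially overlaps it — only the 238.75 mm² overlap (of its 650.25 mm²) is removed, clipping the outline — 1 connected region. The result has 1 disconnected region.

1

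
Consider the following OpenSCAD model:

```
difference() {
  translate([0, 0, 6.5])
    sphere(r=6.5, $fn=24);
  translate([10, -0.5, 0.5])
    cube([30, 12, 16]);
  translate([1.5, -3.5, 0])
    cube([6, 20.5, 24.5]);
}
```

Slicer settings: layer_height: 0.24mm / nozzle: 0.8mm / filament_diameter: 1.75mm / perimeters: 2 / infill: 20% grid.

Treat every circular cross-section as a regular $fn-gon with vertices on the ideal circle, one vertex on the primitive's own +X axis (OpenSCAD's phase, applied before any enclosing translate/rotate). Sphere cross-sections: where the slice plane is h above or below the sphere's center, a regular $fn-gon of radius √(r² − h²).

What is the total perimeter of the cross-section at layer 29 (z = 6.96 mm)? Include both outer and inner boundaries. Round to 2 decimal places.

41.97 mm

At z = 6.96 mm: the sphere: section is a regular 24-gon, circumradius = √(r²−h²) = √(6.5²−0.46²) = 6.484 (perimeter = 2·24·6.484·sin(180°/24) = 40.62 mm); the cube at (10, -0.5) (footprint 30×12) is included at this height (perimeter 84.00 mm); the cube at (1.5, -3.5) is present — its section is the full 6×20.5 rectangle (perimeter 53.00 mm); Subtracting the remaining from the first: starting from the r=6.5 sphere, the 30×12 cube at (10, -0.5) misses the remaining region (no effect); the 6×20.5 cube at (1.5, -3.5) partially overlaps it — only the 39.22 mm² overlap (of its 123.00 mm²) is removed, clipping the outline — boundary = 41.97 mm. Overall, the cross-section is a single solid region. Total boundary length (outer) = 41.97 mm.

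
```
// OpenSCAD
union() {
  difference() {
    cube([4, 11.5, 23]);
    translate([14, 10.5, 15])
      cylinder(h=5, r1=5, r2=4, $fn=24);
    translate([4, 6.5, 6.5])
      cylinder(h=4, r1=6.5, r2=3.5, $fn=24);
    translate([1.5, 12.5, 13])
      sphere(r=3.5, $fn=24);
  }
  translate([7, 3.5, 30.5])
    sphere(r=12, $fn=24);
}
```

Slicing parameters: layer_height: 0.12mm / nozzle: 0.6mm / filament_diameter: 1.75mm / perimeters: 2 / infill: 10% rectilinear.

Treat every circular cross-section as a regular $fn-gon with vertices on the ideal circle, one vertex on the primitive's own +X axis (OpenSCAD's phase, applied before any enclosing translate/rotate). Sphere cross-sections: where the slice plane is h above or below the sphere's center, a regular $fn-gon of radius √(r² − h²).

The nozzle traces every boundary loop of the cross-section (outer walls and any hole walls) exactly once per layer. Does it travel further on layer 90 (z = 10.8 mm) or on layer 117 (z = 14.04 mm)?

layer 90 (z = 10.8 mm)

Layer 90 (z = 10.8): the cube (footprint 4×11.5) is included at this height (perimeter 31.00 mm); the cone at (14, 10.5) is not intersected at this z (z outside [15, 20]); the cone at (4, 6.5) does not reach this height (z outside [6.5, 10.5]); the sphere at (1.5, 12.5): section is a regular 24-gon, circumradius = √(r²−h²) = √(3.5²−2.2²) = 2.722 (perimeter = 2·24·2.722·sin(180°/24) = 17.05 mm); Subtracting the remaining from the first: starting from the 4×11.5 cube, the r=3.5 sphere at (1.5, 12.5) partially overlaps it — only the 5.45 mm² overlap (of its 23.01 mm²) is removed, clipping the outline — boundary = 30.54 mm; the sphere at (7, 3.5) does not reach this height (|z−center|=19.700 > r=12); Taking the union: only the result so far is present, so the union is just that shape — boundary = 30.54 mm. So its perimeter = 30.54 mm. Layer 117 (z = 14.04): the cube is present — its section is the full 4×11.5 rectangle (perimeter 31.00 mm); the cone at (14, 10.5) does not reach this height (z outside [15, 20]); the cone at (4, 6.5) is absent (z outside [6.5, 10.5]); the sphere at (1.5, 12.5): section is a regular 24-gon, circumradius = √(r²−h²) = √(3.5²−1.04²) = 3.342 (perimeter = 2·24·3.342·sin(180°/24) = 20.94 mm); Taking the first minus the rest: starting from the 4×11.5 cube, the r=3.5 sphere at (1.5, 12.5) partially overlaps it — only the 8.25 mm² overlap (of its 34.69 mm²) is removed, clipping the outline — boundary = 28.25 mm; the sphere at (7, 3.5) is absent (|z−center|=16.460 > r=12); Combining (union): only that combined region is present, so the union is just that shape — boundary = 28.25 mm. So its perimeter = 28.25 mm. Layer 90 is larger (30.54 vs 28.25 mm).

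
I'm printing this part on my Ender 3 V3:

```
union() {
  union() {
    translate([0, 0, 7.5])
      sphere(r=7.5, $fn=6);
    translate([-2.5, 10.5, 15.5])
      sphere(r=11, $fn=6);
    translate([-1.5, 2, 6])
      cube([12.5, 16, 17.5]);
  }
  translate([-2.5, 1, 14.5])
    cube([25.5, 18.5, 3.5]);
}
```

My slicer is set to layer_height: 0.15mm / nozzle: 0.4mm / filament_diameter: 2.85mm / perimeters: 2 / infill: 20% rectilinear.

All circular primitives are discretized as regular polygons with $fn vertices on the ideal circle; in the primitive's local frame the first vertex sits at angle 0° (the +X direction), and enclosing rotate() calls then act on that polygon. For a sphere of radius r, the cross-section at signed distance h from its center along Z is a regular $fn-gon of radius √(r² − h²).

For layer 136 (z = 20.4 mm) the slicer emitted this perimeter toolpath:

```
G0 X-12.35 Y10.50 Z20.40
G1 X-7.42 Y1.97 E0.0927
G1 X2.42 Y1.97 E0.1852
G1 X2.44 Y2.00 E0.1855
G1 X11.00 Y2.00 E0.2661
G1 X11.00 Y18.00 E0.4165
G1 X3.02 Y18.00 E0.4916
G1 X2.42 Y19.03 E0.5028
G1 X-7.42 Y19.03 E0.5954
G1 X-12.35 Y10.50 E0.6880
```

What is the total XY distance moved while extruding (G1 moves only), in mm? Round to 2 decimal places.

Sum the Euclidean lengths of each G1 segment: total = 73.15 mm.

73.15 mm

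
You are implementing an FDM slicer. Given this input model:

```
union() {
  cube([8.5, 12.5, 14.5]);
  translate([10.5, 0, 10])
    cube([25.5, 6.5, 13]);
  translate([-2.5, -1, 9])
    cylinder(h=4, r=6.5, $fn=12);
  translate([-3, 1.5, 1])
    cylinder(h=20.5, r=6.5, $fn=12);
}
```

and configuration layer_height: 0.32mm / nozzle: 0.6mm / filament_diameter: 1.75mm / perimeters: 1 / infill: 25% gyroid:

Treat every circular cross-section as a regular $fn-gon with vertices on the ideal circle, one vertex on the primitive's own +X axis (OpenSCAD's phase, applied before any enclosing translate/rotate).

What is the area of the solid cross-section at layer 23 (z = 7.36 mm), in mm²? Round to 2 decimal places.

214.66 mm²

At z = 7.36 mm: the 8.5×12.5 cube contributes its full rectangle (area 106.25 mm²); the cube at (10.5, 0) does not reach this height (z outside [10, 23]); the cylinder at (-2.5, -1) is absent (z outside [9, 13]); the cylinder at (-3, 1.5): section is a regular 12-gon, circumradius r=6.5 (area = (12/2)·6.500²·sin(360°/12) = 126.75 mm²); Merging all regions: the regions partially overlap — summed areas 233.00 mm² minus the doubly-counted overlap 18.34 mm² gives 214.66 mm² — area = 214.66 mm². Overall, the cross-section is a single solid region. Net area = 214.66 mm².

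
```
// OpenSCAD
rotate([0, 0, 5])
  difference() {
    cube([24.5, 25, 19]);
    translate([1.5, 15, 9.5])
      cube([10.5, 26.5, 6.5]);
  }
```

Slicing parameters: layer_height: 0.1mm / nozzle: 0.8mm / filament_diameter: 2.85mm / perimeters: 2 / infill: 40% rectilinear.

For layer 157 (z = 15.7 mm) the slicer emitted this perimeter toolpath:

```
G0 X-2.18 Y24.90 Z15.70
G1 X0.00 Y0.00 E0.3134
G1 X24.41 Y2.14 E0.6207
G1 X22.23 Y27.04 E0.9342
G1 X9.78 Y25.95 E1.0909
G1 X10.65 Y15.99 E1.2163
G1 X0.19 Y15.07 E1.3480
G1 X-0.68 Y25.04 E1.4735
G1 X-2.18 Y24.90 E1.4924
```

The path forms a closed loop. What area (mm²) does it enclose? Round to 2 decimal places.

Apply the shoelace formula to the sequence of (X, Y) vertices; enclosed area = 507.51 mm².

507.51 mm²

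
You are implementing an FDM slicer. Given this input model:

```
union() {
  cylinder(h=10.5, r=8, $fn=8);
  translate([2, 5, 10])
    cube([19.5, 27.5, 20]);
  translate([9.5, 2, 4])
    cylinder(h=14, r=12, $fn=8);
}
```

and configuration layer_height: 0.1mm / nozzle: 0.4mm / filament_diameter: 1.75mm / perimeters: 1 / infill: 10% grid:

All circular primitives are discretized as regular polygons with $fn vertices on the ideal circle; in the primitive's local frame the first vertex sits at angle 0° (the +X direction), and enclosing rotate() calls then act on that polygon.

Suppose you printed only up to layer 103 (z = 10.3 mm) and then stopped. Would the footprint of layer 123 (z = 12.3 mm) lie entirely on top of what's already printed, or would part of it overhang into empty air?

Compare the two slices. At z = 10.3: the r=8 cylinder gives a regular 8-gon of circumradius 8 (constant along its height) (area = (8/2)·8.000²·sin(360°/8) = 181.02 mm²); the 19.5×27.5 cube at (2, 5) contributes its full rectangle (area 536.25 mm²); the r=12 cylinder at (9.5, 2) contributes a regular 8-gon of circumradius 12 (area = (8/2)·12.000²·sin(360°/8) = 407.29 mm²); Combining (union): the regions partially overlap — summed areas 1124.56 mm² minus the doubly-counted overlap 225.85 mm² gives 898.72 mm² — area = 898.72 mm². At z = 12.3: the cylinder is not intersected at this z (z outside [0, 10.5]); the cube at (2, 5) (footprint 19.5×27.5) is included at this height (area 536.25 mm²); the r=12 cylinder at (9.5, 2) contributes a regular 8-gon of circumradius 12 (area = (8/2)·12.000²·sin(360°/8) = 407.29 mm²); Taking the union: the regions partially overlap — summed areas 943.54 mm² minus the doubly-counted overlap 123.54 mm² gives 820.01 mm² — area = 820.01 mm². Checking containment: the cross-section at z = 12.3 is a subset of the cross-section at z = 10.3.

entirely on top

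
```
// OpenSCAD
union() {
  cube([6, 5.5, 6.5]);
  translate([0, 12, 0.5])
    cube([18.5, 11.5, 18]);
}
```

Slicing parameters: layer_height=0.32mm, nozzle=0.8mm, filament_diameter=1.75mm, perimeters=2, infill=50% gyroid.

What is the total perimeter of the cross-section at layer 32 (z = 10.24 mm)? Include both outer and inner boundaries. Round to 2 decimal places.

60.00 mm

At z = 10.24 mm: the cube is absent (z outside [0, 6.5]); the cube at (0, 12) is present — its section is the full 18.5×11.5 rectangle (perimeter 60.00 mm); Combining (union): only the 18.5×11.5 cube at (0, 12) is present, so the union is just that shape — boundary = 60.00 mm. Overall, the cross-section is a single solid region. Total boundary length (outer) = 60.00 mm.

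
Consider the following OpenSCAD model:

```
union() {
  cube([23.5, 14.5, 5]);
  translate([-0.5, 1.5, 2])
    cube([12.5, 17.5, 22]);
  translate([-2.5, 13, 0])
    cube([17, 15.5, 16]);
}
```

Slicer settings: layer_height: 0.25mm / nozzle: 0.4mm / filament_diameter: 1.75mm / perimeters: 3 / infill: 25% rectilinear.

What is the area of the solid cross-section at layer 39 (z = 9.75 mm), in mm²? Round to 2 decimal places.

At z = 9.75 mm: the cube does not reach this height (z outside [0, 5]); the 12.5×17.5 cube at (-0.5, 1.5) contributes its full rectangle (area 218.75 mm²); the cube at (-2.5, 13) is present — its section is the full 17×15.5 rectangle (area 263.50 mm²); Merging all regions: the regions partially overlap — summed areas 482.25 mm² minus the doubly-counted overlap 75.00 mm² gives 407.25 mm² — area = 407.25 mm². Overall, the cross-section is a single solid region. Net area = 407.25 mm².

407.25 mm²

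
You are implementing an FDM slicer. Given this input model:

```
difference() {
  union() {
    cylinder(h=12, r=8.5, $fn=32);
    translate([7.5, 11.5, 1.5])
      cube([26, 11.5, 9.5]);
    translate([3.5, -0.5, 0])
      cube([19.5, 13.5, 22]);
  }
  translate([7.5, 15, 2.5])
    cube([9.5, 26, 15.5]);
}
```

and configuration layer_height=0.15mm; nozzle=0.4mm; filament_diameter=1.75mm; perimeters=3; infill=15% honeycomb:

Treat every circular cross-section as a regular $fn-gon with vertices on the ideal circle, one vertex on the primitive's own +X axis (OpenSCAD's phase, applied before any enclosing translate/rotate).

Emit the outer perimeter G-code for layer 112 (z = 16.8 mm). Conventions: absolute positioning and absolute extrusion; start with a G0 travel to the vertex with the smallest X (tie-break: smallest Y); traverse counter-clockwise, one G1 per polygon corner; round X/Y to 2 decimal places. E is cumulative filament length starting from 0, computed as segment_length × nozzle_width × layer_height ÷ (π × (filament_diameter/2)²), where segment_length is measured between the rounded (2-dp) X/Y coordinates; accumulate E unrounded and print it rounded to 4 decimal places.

At z = 16.8 mm: the cylinder is not intersected at this z (z outside [0, 12]); the cube at (7.5, 11.5) is absent (z outside [1.5, 11]); the cube at (3.5, -0.5) is present — its section is the full 19.5×13.5 rectangle; Taking the union: only the 19.5×13.5 cube at (3.5, -0.5) is present, so the union is just that shape — 1 connected region; the cube at (7.5, 15) (footprint 9.5×26) is included at this height; Subtracting the remaining from the first: starting from that combined region, the 9.5×26 cube at (7.5, 15) misses the remaining region (no effect) — 1 connected region. The outline is a single polygon with 4 vertices. Extrusion per mm of travel: 0.4 × 0.15 / (π × 0.875²) = 0.024945. Accumulating E over each segment gives final E = 1.6464.

G0 X3.50 Y-0.50 Z16.80
G1 X23.00 Y-0.50 E0.4864
G1 X23.00 Y13.00 E0.8232
G1 X3.50 Y13.00 E1.3096
G1 X3.50 Y-0.50 E1.6464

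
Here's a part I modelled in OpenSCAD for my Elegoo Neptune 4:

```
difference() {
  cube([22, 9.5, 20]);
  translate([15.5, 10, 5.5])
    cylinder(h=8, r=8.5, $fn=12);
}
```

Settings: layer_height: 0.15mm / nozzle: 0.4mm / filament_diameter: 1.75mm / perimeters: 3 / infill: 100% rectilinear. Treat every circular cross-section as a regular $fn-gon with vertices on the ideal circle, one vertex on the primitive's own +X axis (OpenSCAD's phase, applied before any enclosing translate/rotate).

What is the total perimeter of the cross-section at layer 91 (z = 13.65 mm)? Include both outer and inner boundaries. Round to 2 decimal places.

At z = 13.65 mm: the cube (footprint 22×9.5) is included at this height (perimeter 63.00 mm); the cylinder at (15.5, 10) does not reach this height (z outside [5.5, 13.5]); After the difference (first − rest): none of the subtracted shapes is present at this height, so the 22×9.5 cube is unchanged — boundary = 63.00 mm. Overall, the cross-section is a single solid region. Total boundary length (outer) = 63.00 mm.

63.00 mm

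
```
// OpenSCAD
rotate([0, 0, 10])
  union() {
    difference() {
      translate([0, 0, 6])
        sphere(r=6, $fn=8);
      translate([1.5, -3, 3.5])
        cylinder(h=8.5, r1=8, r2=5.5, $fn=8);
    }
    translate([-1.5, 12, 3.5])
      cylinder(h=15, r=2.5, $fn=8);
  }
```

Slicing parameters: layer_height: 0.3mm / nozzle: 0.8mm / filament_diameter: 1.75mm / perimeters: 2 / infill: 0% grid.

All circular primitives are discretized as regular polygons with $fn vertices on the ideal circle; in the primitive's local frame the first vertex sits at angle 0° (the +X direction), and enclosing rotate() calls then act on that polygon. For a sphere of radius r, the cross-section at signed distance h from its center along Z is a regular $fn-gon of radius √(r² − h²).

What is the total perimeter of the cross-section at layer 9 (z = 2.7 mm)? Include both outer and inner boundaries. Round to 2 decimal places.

At z = 2.7 mm: the r=6 sphere slices to a regular 8-gon of circumradius 5.011 (√(r²−h²) with h=3.3 from center) (perimeter = 2·8·5.011·sin(180°/8) = 30.68 mm); the cone at (1.5, -3) is not intersected at this z (z outside [3.5, 12]); Taking the first minus the rest: none of the subtracted shapes is present at this height, so the r=6 sphere is unchanged — boundary = 30.68 mm; the cylinder at (-1.5, 12) is not intersected at this z (z outside [3.5, 18.5]); Merging all regions: only the result so far is present, so the union is just that shape — boundary = 30.68 mm; (whole slice rotated 10° about Z — lengths, areas and connectivity unchanged). Overall, the cross-section is a single solid region. Total boundary length (outer) = 30.68 mm.

30.68 mm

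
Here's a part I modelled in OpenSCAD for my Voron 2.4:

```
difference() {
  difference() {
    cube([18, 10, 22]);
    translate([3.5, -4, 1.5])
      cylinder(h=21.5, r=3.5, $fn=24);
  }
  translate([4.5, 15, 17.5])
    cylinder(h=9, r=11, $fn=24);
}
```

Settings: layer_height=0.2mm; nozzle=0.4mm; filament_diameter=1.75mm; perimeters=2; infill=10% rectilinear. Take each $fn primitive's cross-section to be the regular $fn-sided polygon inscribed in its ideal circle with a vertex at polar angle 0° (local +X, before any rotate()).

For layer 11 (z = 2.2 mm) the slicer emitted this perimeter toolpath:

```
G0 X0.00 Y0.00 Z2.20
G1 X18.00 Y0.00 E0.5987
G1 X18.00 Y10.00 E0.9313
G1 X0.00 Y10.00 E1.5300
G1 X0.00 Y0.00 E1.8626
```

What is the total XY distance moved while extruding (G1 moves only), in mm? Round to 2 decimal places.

56.00 mm

Sum the Euclidean lengths of each G1 segment: total = 56.00 mm.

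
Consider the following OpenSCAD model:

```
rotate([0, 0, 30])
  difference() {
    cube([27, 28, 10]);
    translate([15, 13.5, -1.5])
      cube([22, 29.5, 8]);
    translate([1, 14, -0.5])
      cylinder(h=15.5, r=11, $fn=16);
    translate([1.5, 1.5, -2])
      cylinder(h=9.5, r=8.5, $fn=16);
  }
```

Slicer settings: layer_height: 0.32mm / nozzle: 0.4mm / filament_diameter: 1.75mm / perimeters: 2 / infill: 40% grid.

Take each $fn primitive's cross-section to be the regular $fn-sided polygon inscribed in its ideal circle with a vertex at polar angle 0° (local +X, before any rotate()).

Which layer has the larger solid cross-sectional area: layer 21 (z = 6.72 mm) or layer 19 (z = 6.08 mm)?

Layer 21 (z = 6.72): the cube is present — its section is the full 27×28 rectangle (area 756.00 mm²); the cube at (15, 13.5) is absent (z outside [-1.5, 6.5]); the cylinder at (1, 14): section is a regular 16-gon, circumradius r=11 (area = (16/2)·11.000²·sin(360°/16) = 370.44 mm²); the cylinder at (1.5, 1.5): section is a regular 16-gon, circumradius r=8.5 (area = (16/2)·8.500²·sin(360°/16) = 221.19 mm²); After the difference (first − rest): starting from the 27×28 cube (756.00 mm²), the r=11 cylinder at (1, 14) partially overlaps it — only the 207.02 mm² overlap (of its 370.44 mm²) is removed, clipping the outline; the r=8.5 cylinder at (1.5, 1.5) partially overlaps it — only the 40.13 mm² overlap (of its 221.19 mm²) is removed, clipping the outline — area = 508.85 mm²; (rotated 30° about Z; rotation is an isometry so areas/perimeters/island counts are preserved). So its area = 508.85 mm². Layer 19 (z = 6.08): the cube (footprint 27×28) is included at this height (area 756.00 mm²); the cube at (15, 13.5) (footprint 22×29.5) is included at this height (area 649.00 mm²); the cylinder at (1, 14): section is a regular 16-gon, circumradius r=11 (area = (16/2)·11.000²·sin(360°/16) = 370.44 mm²); the r=8.5 cylinder at (1.5, 1.5) gives a regular 16-gon of circumradius 8.5 (constant along its height) (area = (16/2)·8.500²·sin(360°/16) = 221.19 mm²); Subtracting the remaining from the first: starting from the 27×28 cube (756.00 mm²), the 22×29.5 cube at (15, 13.5) partially overlaps it — only the 174.00 mm² overlap (of its 649.00 mm²) is removed, clipping the outline; the r=11 cylinder at (1, 14) partially overlaps it — only the 207.02 mm² overlap (of its 370.44 mm²) is removed, clipping the outline; the r=8.5 cylinder at (1.5, 1.5) partially overlaps it — only the 40.13 mm² overlap (of its 221.19 mm²) is removed, clipping the outline — area = 334.85 mm²; (rotated 30° about Z; rotation is an isometry so areas/perimeters/island counts are preserved). So its area = 334.85 mm². Layer 21 is larger (508.85 vs 334.85 mm²).

layer 21 (z = 6.72 mm)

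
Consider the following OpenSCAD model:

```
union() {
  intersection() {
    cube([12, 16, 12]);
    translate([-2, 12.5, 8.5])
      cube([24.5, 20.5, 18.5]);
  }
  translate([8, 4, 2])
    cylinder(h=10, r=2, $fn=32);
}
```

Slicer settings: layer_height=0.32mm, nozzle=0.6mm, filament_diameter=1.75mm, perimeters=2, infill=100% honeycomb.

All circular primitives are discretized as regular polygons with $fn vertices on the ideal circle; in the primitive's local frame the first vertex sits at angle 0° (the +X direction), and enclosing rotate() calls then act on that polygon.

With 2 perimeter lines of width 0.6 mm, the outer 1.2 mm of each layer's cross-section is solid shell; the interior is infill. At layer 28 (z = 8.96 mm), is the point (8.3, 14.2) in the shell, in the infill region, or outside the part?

At z = 8.96 mm: the cube (footprint 12×16) is included at this height; the cube at (-2, 12.5) (footprint 24.5×20.5) is included at this height; After intersecting: the 24.5×20.5 cube at (-2, 12.5) partially overlaps the 12×16 cube; clipping to the common part keeps 42.00 mm² — 1 connected region; the r=2 cylinder at (8, 4) gives a regular 32-gon of circumradius 2 (constant along its height); Taking the union: the 2 present regions are separate (no shared area or edge), so areas and boundary lengths simply add and each stays a separate island — 2 connected regions. Overall, the cross-section has 2 separate islands. The nearest boundary edge runs (12.00, 12.50)→(0.00, 12.50); distance from the point to it = 1.70 mm. (Shell/infill is judged within the island containing the point — the largest one.) The point is inside the cross-section and 1.70 mm from the nearest boundary — more than the 1.2 mm shell width (2 × 0.6), so it's in the infill interior.

infill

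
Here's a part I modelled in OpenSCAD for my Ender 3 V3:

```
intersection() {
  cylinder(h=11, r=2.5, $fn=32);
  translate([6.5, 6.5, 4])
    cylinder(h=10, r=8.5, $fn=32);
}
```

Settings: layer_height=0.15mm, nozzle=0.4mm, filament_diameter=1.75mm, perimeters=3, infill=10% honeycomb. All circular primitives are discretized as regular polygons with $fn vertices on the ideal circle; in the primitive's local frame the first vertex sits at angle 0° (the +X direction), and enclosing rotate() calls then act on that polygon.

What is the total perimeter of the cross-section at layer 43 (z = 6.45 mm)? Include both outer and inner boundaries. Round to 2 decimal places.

10.29 mm

At z = 6.45 mm: the r=2.5 cylinder contributes a regular 32-gon of circumradius 2.5 (perimeter = 2·32·2.500·sin(180°/32) = 15.68 mm); the cylinder at (6.5, 6.5): section is a regular 32-gon, circumradius r=8.5 (perimeter = 2·32·8.500·sin(180°/32) = 53.32 mm); Keeping only the common overlap: the r=8.5 cylinder at (6.5, 6.5) partially overlaps the r=2.5 cylinder; clipping to the common part keeps 5.72 mm² — boundary = 10.29 mm. Overall, the cross-section is a single solid region. Total boundary length (outer) = 10.29 mm.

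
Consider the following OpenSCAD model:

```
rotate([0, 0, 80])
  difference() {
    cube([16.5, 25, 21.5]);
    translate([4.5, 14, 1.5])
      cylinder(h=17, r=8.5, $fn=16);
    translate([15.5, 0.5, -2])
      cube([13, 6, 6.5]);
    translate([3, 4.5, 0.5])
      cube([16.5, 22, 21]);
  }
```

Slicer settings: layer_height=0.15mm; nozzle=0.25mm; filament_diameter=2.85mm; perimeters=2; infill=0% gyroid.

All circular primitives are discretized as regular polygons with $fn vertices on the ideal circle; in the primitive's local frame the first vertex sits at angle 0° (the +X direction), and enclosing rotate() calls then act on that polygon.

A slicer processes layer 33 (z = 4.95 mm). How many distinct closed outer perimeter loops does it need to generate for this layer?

2

At z = 4.95 mm: the cube (footprint 16.5×25) is included at this height; the r=8.5 cylinder at (4.5, 14) contributes a regular 16-gon of circumradius 8.5; the cube at (15.5, 0.5) does not reach this height (z outside [-2, 4.5]); the 16.5×22 cube at (3, 4.5) contributes its full rectangle; Taking the first minus the rest: starting from the 16.5×25 cube, the r=8.5 cylinder at (4.5, 14) partially overlaps it — only the 182.34 mm² overlap (of its 221.19 mm²) is removed, clipping the outline; the 16.5×22 cube at (3, 4.5) partially overlaps it — only the 141.10 mm² overlap (of its 363.00 mm²) is removed, clipping the outline — 2 connected regions; (whole slice rotated 80° about Z — lengths, areas and connectivity unchanged). The result has 2 disconnected regions.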